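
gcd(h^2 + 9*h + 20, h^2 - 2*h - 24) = h + 4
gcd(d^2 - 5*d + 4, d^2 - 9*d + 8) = d - 1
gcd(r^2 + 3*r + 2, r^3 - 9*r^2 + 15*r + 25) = r + 1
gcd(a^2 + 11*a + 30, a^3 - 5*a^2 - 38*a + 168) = a + 6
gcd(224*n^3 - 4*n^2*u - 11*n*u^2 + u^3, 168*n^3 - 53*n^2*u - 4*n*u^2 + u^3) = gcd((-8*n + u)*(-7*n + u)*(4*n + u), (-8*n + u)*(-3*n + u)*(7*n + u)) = -8*n + u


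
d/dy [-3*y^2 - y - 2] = -6*y - 1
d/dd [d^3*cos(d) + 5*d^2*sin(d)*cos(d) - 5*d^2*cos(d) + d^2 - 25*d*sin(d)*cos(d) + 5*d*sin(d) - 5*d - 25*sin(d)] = -d^3*sin(d) + 5*d^2*sin(d) + 3*d^2*cos(d) + 5*d^2*cos(2*d) + 5*d*sin(2*d) - 5*d*cos(d) - 25*d*cos(2*d) + 2*d + 5*sin(d) - 25*sin(2*d)/2 - 25*cos(d) - 5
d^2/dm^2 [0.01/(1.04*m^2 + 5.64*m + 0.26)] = (-0.021632*m^2 - 0.117312*m + 0.01*(2.08*m + 5.64)*(4.16*m + 11.28) - 0.005408)/(1.04*m^2 + 5.64*m + 0.26)^3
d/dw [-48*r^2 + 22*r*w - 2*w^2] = 22*r - 4*w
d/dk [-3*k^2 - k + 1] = -6*k - 1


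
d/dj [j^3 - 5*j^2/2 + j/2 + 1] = 3*j^2 - 5*j + 1/2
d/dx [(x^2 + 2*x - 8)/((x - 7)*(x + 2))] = (-7*x^2 - 12*x - 68)/(x^4 - 10*x^3 - 3*x^2 + 140*x + 196)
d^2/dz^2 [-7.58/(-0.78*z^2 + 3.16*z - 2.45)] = (-9.223344*z^2 + 37.366368*z + 7.58*(1.56*z - 3.16)*(3.12*z - 6.32) - 28.97076)/(0.78*z^2 - 3.16*z + 2.45)^3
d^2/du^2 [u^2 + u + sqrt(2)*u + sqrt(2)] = 2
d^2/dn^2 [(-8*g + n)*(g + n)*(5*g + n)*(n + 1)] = -86*g^2 - 12*g*n - 4*g + 12*n^2 + 6*n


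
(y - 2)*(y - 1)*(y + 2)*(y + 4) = y^4 + 3*y^3 - 8*y^2 - 12*y + 16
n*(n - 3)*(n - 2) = n^3 - 5*n^2 + 6*n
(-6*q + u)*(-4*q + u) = 24*q^2 - 10*q*u + u^2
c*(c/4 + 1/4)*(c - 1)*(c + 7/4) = c^4/4 + 7*c^3/16 - c^2/4 - 7*c/16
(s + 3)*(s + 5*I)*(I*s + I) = I*s^3 - 5*s^2 + 4*I*s^2 - 20*s + 3*I*s - 15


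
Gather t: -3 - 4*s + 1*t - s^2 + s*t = -s^2 - 4*s + t*(s + 1) - 3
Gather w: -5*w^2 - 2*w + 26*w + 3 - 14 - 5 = -5*w^2 + 24*w - 16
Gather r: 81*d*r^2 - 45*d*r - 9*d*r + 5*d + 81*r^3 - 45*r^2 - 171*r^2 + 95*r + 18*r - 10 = 5*d + 81*r^3 + r^2*(81*d - 216) + r*(113 - 54*d) - 10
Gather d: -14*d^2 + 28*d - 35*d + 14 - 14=-14*d^2 - 7*d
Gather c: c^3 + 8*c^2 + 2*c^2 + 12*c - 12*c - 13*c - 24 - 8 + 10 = c^3 + 10*c^2 - 13*c - 22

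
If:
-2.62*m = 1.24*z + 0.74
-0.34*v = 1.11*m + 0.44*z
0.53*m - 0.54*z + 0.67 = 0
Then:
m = -0.59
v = 1.09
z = 0.66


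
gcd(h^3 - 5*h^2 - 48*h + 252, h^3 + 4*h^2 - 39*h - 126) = h^2 + h - 42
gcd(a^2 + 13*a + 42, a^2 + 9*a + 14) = a + 7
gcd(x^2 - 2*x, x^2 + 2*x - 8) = x - 2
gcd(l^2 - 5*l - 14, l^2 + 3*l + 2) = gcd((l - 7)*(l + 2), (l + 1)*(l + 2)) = l + 2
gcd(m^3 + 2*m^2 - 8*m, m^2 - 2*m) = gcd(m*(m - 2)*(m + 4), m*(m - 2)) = m^2 - 2*m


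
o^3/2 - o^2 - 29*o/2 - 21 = (o/2 + 1)*(o - 7)*(o + 3)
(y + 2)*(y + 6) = y^2 + 8*y + 12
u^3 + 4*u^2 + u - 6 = (u - 1)*(u + 2)*(u + 3)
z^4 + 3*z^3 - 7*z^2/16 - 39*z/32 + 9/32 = (z - 1/2)*(z - 1/4)*(z + 3/4)*(z + 3)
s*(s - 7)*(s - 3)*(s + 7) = s^4 - 3*s^3 - 49*s^2 + 147*s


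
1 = 1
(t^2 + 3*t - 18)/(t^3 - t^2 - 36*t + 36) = (t - 3)/(t^2 - 7*t + 6)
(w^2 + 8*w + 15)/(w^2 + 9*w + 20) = (w + 3)/(w + 4)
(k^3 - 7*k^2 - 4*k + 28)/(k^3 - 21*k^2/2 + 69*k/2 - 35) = 2*(k^2 - 5*k - 14)/(2*k^2 - 17*k + 35)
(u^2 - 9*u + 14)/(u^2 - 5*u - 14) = (u - 2)/(u + 2)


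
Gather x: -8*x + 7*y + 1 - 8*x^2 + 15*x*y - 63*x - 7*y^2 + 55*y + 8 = -8*x^2 + x*(15*y - 71) - 7*y^2 + 62*y + 9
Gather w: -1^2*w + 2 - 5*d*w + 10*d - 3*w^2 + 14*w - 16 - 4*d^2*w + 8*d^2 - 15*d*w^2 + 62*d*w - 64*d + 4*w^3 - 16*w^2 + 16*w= 8*d^2 - 54*d + 4*w^3 + w^2*(-15*d - 19) + w*(-4*d^2 + 57*d + 29) - 14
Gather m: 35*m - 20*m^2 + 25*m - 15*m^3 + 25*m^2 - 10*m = -15*m^3 + 5*m^2 + 50*m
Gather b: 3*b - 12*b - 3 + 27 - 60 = -9*b - 36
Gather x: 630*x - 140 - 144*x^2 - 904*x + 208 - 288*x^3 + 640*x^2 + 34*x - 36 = -288*x^3 + 496*x^2 - 240*x + 32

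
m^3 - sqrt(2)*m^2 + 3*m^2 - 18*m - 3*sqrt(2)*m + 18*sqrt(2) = (m - 3)*(m + 6)*(m - sqrt(2))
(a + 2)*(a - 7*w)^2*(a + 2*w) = a^4 - 12*a^3*w + 2*a^3 + 21*a^2*w^2 - 24*a^2*w + 98*a*w^3 + 42*a*w^2 + 196*w^3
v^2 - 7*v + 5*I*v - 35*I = (v - 7)*(v + 5*I)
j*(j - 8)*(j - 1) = j^3 - 9*j^2 + 8*j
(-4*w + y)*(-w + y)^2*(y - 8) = -4*w^3*y + 32*w^3 + 9*w^2*y^2 - 72*w^2*y - 6*w*y^3 + 48*w*y^2 + y^4 - 8*y^3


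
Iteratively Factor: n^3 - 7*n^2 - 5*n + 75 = (n - 5)*(n^2 - 2*n - 15) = (n - 5)^2*(n + 3)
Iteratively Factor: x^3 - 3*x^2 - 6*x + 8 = (x + 2)*(x^2 - 5*x + 4) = (x - 1)*(x + 2)*(x - 4)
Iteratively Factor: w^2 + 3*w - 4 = (w + 4)*(w - 1)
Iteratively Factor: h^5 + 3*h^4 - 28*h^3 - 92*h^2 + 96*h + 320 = (h + 2)*(h^4 + h^3 - 30*h^2 - 32*h + 160) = (h - 2)*(h + 2)*(h^3 + 3*h^2 - 24*h - 80) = (h - 5)*(h - 2)*(h + 2)*(h^2 + 8*h + 16) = (h - 5)*(h - 2)*(h + 2)*(h + 4)*(h + 4)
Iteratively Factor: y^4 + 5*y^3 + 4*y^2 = (y)*(y^3 + 5*y^2 + 4*y) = y*(y + 4)*(y^2 + y) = y*(y + 1)*(y + 4)*(y)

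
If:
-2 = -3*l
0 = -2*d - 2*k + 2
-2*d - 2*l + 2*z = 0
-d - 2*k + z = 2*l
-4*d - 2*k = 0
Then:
No Solution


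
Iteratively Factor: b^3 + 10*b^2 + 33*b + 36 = (b + 3)*(b^2 + 7*b + 12) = (b + 3)*(b + 4)*(b + 3)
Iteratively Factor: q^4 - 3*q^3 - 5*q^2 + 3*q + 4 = (q + 1)*(q^3 - 4*q^2 - q + 4) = (q - 1)*(q + 1)*(q^2 - 3*q - 4) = (q - 1)*(q + 1)^2*(q - 4)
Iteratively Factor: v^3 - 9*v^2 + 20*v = (v - 4)*(v^2 - 5*v) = (v - 5)*(v - 4)*(v)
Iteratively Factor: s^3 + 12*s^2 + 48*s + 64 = (s + 4)*(s^2 + 8*s + 16) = (s + 4)^2*(s + 4)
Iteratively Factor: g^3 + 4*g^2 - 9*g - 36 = (g + 4)*(g^2 - 9) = (g + 3)*(g + 4)*(g - 3)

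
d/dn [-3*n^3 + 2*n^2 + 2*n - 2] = -9*n^2 + 4*n + 2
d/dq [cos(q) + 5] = -sin(q)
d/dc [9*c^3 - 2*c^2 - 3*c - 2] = 27*c^2 - 4*c - 3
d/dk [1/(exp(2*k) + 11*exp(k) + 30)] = (-2*exp(k) - 11)*exp(k)/(exp(2*k) + 11*exp(k) + 30)^2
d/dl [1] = 0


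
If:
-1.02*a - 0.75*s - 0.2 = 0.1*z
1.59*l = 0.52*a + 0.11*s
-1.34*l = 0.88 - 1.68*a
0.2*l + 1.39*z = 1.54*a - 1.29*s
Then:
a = 0.61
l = 0.11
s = -1.35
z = 1.91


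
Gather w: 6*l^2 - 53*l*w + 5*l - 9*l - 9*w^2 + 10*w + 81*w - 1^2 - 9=6*l^2 - 4*l - 9*w^2 + w*(91 - 53*l) - 10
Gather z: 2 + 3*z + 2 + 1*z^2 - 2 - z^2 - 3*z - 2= 0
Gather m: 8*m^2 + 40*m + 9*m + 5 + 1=8*m^2 + 49*m + 6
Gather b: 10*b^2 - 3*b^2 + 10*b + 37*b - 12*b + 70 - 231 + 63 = 7*b^2 + 35*b - 98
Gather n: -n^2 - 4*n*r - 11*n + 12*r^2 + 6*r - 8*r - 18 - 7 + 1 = -n^2 + n*(-4*r - 11) + 12*r^2 - 2*r - 24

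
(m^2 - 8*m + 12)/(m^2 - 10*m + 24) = (m - 2)/(m - 4)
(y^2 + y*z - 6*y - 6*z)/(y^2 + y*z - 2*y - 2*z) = (y - 6)/(y - 2)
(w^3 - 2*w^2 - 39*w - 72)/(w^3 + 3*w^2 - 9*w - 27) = (w - 8)/(w - 3)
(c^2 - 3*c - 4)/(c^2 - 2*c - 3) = (c - 4)/(c - 3)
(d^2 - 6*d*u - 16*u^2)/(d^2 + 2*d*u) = (d - 8*u)/d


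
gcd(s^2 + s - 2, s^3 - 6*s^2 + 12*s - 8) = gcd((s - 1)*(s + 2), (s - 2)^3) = 1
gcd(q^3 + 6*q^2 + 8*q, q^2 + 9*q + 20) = q + 4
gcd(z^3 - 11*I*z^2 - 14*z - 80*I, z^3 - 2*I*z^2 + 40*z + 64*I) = z^2 - 6*I*z + 16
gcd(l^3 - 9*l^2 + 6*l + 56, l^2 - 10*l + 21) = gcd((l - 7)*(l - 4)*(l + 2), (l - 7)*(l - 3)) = l - 7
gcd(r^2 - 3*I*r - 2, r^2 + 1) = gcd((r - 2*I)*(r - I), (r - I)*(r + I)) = r - I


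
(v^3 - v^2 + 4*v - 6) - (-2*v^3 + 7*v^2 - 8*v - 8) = 3*v^3 - 8*v^2 + 12*v + 2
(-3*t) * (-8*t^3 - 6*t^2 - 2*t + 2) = 24*t^4 + 18*t^3 + 6*t^2 - 6*t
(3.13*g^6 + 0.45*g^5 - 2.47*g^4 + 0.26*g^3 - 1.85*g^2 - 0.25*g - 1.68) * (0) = 0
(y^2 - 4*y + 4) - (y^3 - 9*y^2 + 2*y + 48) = -y^3 + 10*y^2 - 6*y - 44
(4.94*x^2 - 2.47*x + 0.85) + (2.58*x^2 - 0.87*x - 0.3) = 7.52*x^2 - 3.34*x + 0.55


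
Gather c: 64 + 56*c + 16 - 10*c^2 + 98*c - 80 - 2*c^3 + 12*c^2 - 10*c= -2*c^3 + 2*c^2 + 144*c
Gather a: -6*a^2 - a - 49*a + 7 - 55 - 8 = -6*a^2 - 50*a - 56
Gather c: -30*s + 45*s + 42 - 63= 15*s - 21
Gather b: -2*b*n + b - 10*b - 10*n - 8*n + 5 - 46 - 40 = b*(-2*n - 9) - 18*n - 81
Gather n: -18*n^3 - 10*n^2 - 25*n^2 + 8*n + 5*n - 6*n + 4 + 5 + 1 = -18*n^3 - 35*n^2 + 7*n + 10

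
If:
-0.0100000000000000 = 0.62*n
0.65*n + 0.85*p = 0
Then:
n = -0.02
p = 0.01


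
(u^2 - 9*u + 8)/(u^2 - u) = (u - 8)/u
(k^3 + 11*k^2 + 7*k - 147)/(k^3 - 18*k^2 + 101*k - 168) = (k^2 + 14*k + 49)/(k^2 - 15*k + 56)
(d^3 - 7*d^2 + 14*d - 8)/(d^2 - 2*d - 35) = (-d^3 + 7*d^2 - 14*d + 8)/(-d^2 + 2*d + 35)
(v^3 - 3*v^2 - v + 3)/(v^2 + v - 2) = (v^2 - 2*v - 3)/(v + 2)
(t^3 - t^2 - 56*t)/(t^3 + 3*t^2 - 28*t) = (t - 8)/(t - 4)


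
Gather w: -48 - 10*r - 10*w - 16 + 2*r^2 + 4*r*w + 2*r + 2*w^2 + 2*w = 2*r^2 - 8*r + 2*w^2 + w*(4*r - 8) - 64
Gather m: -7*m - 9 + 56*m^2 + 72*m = 56*m^2 + 65*m - 9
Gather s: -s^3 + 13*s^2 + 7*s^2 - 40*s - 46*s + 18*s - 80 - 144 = -s^3 + 20*s^2 - 68*s - 224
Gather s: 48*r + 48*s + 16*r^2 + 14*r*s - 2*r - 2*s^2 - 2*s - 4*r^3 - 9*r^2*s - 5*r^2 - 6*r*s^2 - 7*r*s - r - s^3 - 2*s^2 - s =-4*r^3 + 11*r^2 + 45*r - s^3 + s^2*(-6*r - 4) + s*(-9*r^2 + 7*r + 45)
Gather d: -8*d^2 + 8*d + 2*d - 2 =-8*d^2 + 10*d - 2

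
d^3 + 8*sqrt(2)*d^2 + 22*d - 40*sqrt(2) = (d - sqrt(2))*(d + 4*sqrt(2))*(d + 5*sqrt(2))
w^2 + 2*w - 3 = (w - 1)*(w + 3)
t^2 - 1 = (t - 1)*(t + 1)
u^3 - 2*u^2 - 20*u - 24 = (u - 6)*(u + 2)^2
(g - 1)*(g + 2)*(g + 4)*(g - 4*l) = g^4 - 4*g^3*l + 5*g^3 - 20*g^2*l + 2*g^2 - 8*g*l - 8*g + 32*l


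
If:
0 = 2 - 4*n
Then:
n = 1/2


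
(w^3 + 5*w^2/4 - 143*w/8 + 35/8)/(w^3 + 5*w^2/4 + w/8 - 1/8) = (2*w^2 + 3*w - 35)/(2*w^2 + 3*w + 1)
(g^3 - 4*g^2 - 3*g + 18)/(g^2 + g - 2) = (g^2 - 6*g + 9)/(g - 1)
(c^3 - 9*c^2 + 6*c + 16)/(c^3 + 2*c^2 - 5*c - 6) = (c - 8)/(c + 3)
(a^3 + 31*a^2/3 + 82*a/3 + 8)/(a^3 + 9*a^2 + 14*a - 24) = (a + 1/3)/(a - 1)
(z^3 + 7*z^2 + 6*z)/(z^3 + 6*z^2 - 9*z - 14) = z*(z + 6)/(z^2 + 5*z - 14)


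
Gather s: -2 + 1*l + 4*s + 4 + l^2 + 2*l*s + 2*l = l^2 + 3*l + s*(2*l + 4) + 2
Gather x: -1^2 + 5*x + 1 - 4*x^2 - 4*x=-4*x^2 + x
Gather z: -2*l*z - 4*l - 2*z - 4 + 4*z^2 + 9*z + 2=-4*l + 4*z^2 + z*(7 - 2*l) - 2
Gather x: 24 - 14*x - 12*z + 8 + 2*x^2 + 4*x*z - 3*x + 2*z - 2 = 2*x^2 + x*(4*z - 17) - 10*z + 30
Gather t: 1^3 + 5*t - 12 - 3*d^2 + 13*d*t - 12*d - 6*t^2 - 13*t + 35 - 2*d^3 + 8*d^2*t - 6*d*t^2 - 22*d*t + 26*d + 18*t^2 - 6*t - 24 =-2*d^3 - 3*d^2 + 14*d + t^2*(12 - 6*d) + t*(8*d^2 - 9*d - 14)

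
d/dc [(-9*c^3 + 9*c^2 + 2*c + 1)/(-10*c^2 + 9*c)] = (90*c^4 - 162*c^3 + 101*c^2 + 20*c - 9)/(c^2*(100*c^2 - 180*c + 81))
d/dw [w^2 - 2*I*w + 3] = 2*w - 2*I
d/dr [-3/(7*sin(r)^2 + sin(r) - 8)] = 3*(14*sin(r) + 1)*cos(r)/(7*sin(r)^2 + sin(r) - 8)^2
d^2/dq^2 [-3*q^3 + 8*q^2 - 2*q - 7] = 16 - 18*q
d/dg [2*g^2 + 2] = 4*g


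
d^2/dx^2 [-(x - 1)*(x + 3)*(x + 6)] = -6*x - 16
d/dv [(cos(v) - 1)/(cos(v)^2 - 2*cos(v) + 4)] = (cos(v)^2 - 2*cos(v) - 2)*sin(v)/(cos(v)^2 - 2*cos(v) + 4)^2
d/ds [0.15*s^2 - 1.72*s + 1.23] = 0.3*s - 1.72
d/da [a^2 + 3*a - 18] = 2*a + 3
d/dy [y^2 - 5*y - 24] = 2*y - 5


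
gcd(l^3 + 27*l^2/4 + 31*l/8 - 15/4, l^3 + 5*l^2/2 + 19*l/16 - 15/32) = l + 5/4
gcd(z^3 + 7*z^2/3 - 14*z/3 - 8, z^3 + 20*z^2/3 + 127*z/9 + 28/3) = z^2 + 13*z/3 + 4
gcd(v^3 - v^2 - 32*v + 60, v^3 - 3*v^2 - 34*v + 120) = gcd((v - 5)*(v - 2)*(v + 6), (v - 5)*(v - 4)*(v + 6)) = v^2 + v - 30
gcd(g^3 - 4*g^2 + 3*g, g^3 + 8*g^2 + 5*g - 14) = g - 1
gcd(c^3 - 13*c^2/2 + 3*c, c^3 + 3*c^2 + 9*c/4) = c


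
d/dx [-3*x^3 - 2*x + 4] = -9*x^2 - 2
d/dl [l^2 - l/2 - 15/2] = 2*l - 1/2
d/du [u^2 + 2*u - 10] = 2*u + 2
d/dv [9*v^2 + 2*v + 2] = 18*v + 2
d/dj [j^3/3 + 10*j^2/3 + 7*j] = j^2 + 20*j/3 + 7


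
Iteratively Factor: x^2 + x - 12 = (x + 4)*(x - 3)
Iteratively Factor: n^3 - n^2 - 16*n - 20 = (n - 5)*(n^2 + 4*n + 4) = (n - 5)*(n + 2)*(n + 2)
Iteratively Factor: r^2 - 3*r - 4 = (r - 4)*(r + 1)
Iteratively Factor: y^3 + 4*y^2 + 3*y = (y)*(y^2 + 4*y + 3) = y*(y + 3)*(y + 1)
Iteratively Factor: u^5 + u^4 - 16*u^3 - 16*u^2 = (u - 4)*(u^4 + 5*u^3 + 4*u^2) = u*(u - 4)*(u^3 + 5*u^2 + 4*u) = u*(u - 4)*(u + 1)*(u^2 + 4*u) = u*(u - 4)*(u + 1)*(u + 4)*(u)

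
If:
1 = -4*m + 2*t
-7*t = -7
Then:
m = 1/4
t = 1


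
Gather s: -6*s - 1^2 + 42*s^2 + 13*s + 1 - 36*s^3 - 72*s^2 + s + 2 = -36*s^3 - 30*s^2 + 8*s + 2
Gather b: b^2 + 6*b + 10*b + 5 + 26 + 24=b^2 + 16*b + 55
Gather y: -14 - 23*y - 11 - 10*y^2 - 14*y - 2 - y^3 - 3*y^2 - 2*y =-y^3 - 13*y^2 - 39*y - 27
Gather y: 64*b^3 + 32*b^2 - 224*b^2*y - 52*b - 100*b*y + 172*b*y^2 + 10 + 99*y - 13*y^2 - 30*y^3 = 64*b^3 + 32*b^2 - 52*b - 30*y^3 + y^2*(172*b - 13) + y*(-224*b^2 - 100*b + 99) + 10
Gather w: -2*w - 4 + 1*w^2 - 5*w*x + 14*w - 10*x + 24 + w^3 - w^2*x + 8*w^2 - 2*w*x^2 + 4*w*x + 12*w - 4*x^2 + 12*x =w^3 + w^2*(9 - x) + w*(-2*x^2 - x + 24) - 4*x^2 + 2*x + 20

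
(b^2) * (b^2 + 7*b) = b^4 + 7*b^3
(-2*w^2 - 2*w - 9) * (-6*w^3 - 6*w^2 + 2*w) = 12*w^5 + 24*w^4 + 62*w^3 + 50*w^2 - 18*w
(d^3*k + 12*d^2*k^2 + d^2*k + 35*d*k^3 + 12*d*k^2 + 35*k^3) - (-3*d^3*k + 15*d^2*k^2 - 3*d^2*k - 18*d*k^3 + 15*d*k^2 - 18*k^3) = 4*d^3*k - 3*d^2*k^2 + 4*d^2*k + 53*d*k^3 - 3*d*k^2 + 53*k^3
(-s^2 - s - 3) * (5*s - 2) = -5*s^3 - 3*s^2 - 13*s + 6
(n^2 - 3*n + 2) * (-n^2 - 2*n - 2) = -n^4 + n^3 + 2*n^2 + 2*n - 4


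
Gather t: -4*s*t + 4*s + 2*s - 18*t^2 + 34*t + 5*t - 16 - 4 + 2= 6*s - 18*t^2 + t*(39 - 4*s) - 18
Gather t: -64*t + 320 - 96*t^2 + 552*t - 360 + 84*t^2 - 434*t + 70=-12*t^2 + 54*t + 30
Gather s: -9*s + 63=63 - 9*s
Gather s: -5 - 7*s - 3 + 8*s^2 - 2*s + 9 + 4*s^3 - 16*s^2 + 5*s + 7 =4*s^3 - 8*s^2 - 4*s + 8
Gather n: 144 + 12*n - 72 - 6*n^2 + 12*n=-6*n^2 + 24*n + 72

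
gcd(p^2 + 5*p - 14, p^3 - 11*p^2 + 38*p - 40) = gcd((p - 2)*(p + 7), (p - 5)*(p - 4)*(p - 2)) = p - 2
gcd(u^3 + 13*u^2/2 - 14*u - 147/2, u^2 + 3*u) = u + 3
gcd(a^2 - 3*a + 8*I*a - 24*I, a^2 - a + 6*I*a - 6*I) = 1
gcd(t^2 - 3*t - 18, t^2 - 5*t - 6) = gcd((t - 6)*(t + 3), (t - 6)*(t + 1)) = t - 6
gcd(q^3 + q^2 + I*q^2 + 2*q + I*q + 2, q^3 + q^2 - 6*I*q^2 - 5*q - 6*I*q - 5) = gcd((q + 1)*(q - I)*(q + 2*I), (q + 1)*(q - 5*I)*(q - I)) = q^2 + q*(1 - I) - I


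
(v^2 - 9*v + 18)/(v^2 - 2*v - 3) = (v - 6)/(v + 1)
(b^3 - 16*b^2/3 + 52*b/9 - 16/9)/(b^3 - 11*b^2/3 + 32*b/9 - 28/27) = 3*(b - 4)/(3*b - 7)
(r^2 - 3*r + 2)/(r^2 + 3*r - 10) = (r - 1)/(r + 5)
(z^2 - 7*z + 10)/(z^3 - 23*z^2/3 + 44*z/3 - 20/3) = 3/(3*z - 2)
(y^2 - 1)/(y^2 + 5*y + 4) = (y - 1)/(y + 4)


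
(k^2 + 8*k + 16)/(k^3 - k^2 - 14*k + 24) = (k + 4)/(k^2 - 5*k + 6)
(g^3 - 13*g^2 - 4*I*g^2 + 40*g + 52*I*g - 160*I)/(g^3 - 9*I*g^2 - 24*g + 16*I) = (g^2 - 13*g + 40)/(g^2 - 5*I*g - 4)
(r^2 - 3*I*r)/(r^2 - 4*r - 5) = r*(-r + 3*I)/(-r^2 + 4*r + 5)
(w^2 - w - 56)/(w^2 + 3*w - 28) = (w - 8)/(w - 4)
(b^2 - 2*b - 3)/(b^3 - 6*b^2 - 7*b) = (b - 3)/(b*(b - 7))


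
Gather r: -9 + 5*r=5*r - 9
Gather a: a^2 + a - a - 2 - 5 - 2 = a^2 - 9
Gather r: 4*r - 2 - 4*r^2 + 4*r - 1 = -4*r^2 + 8*r - 3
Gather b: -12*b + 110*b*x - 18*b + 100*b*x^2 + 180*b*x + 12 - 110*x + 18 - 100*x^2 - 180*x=b*(100*x^2 + 290*x - 30) - 100*x^2 - 290*x + 30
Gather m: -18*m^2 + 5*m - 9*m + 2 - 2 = -18*m^2 - 4*m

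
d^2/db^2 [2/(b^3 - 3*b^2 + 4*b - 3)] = 4*(3*(1 - b)*(b^3 - 3*b^2 + 4*b - 3) + (3*b^2 - 6*b + 4)^2)/(b^3 - 3*b^2 + 4*b - 3)^3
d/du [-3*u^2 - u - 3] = -6*u - 1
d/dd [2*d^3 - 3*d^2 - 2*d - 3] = 6*d^2 - 6*d - 2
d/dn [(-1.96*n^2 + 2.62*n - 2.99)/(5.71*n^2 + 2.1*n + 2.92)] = (-19.0762*n^2 + 22.6994*n + 13.9294)/(32.6041*n^4 + 23.982*n^3 + 37.7564*n^2 + 12.264*n + 8.5264)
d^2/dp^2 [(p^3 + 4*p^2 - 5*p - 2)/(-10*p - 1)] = 2*(-100*p^3 - 30*p^2 - 3*p + 146)/(1000*p^3 + 300*p^2 + 30*p + 1)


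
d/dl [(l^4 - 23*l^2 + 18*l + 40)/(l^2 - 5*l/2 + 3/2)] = 2*(4*l^5 - 15*l^4 + 12*l^3 + 79*l^2 - 298*l + 254)/(4*l^4 - 20*l^3 + 37*l^2 - 30*l + 9)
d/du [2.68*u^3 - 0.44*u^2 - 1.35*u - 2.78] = 8.04*u^2 - 0.88*u - 1.35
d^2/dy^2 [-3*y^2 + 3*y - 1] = -6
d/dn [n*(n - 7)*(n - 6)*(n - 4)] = 4*n^3 - 51*n^2 + 188*n - 168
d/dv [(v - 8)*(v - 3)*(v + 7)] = 3*v^2 - 8*v - 53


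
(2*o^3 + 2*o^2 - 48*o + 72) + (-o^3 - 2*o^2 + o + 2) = o^3 - 47*o + 74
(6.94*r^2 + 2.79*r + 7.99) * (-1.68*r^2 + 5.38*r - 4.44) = -11.6592*r^4 + 32.65*r^3 - 29.2266*r^2 + 30.5986*r - 35.4756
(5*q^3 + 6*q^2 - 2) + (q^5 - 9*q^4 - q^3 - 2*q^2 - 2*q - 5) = q^5 - 9*q^4 + 4*q^3 + 4*q^2 - 2*q - 7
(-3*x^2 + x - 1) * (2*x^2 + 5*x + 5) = -6*x^4 - 13*x^3 - 12*x^2 - 5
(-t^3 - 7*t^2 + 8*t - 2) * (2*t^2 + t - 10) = -2*t^5 - 15*t^4 + 19*t^3 + 74*t^2 - 82*t + 20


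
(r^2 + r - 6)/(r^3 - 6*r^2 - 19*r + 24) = (r - 2)/(r^2 - 9*r + 8)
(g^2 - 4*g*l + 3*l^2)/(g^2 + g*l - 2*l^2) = (g - 3*l)/(g + 2*l)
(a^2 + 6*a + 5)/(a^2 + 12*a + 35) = (a + 1)/(a + 7)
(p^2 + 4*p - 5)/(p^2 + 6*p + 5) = (p - 1)/(p + 1)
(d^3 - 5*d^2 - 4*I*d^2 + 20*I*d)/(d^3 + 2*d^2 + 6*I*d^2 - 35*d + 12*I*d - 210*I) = d*(d - 4*I)/(d^2 + d*(7 + 6*I) + 42*I)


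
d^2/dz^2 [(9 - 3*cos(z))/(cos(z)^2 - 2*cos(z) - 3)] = 3*(cos(z) - 2)/(cos(z) + 1)^2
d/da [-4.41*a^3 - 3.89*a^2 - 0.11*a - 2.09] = -13.23*a^2 - 7.78*a - 0.11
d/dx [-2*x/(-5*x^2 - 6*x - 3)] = 2*(3 - 5*x^2)/(25*x^4 + 60*x^3 + 66*x^2 + 36*x + 9)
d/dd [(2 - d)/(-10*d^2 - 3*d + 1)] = (10*d^2 + 3*d - (d - 2)*(20*d + 3) - 1)/(10*d^2 + 3*d - 1)^2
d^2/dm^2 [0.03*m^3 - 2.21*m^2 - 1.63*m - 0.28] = 0.18*m - 4.42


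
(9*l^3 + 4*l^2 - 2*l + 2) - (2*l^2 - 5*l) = 9*l^3 + 2*l^2 + 3*l + 2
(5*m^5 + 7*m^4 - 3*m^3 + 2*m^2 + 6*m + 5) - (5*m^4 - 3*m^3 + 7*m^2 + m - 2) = 5*m^5 + 2*m^4 - 5*m^2 + 5*m + 7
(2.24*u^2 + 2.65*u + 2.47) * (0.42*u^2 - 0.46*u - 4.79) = 0.9408*u^4 + 0.0825999999999998*u^3 - 10.9112*u^2 - 13.8297*u - 11.8313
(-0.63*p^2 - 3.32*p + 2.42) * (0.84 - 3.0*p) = 1.89*p^3 + 9.4308*p^2 - 10.0488*p + 2.0328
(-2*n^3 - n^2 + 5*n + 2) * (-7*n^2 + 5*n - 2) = 14*n^5 - 3*n^4 - 36*n^3 + 13*n^2 - 4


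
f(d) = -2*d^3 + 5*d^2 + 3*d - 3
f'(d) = -6*d^2 + 10*d + 3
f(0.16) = -2.40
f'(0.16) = 4.45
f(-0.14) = -3.32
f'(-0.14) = 1.48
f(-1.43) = 8.78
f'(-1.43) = -23.57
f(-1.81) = 19.81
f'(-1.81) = -34.76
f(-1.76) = 18.11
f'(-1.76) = -33.19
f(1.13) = 3.89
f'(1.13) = 6.64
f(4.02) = -40.07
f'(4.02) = -53.76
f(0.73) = 1.08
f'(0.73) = 7.10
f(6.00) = -237.00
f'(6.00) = -153.00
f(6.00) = -237.00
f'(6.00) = -153.00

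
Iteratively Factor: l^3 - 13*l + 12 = (l - 1)*(l^2 + l - 12) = (l - 1)*(l + 4)*(l - 3)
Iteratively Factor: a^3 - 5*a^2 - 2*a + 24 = (a - 3)*(a^2 - 2*a - 8) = (a - 4)*(a - 3)*(a + 2)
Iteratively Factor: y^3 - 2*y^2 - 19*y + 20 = (y - 5)*(y^2 + 3*y - 4) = (y - 5)*(y - 1)*(y + 4)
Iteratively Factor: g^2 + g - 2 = (g - 1)*(g + 2)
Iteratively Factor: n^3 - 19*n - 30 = (n - 5)*(n^2 + 5*n + 6) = (n - 5)*(n + 3)*(n + 2)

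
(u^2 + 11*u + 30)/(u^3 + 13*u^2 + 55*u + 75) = (u + 6)/(u^2 + 8*u + 15)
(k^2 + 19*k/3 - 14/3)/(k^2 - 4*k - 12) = (-3*k^2 - 19*k + 14)/(3*(-k^2 + 4*k + 12))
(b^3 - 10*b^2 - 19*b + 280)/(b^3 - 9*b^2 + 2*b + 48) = (b^2 - 2*b - 35)/(b^2 - b - 6)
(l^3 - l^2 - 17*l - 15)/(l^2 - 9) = (l^2 - 4*l - 5)/(l - 3)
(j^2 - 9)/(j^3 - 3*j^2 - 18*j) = (j - 3)/(j*(j - 6))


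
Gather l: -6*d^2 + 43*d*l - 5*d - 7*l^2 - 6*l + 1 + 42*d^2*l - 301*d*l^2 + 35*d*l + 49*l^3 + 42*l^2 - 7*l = -6*d^2 - 5*d + 49*l^3 + l^2*(35 - 301*d) + l*(42*d^2 + 78*d - 13) + 1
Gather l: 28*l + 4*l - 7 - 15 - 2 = 32*l - 24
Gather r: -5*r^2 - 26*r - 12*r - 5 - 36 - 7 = -5*r^2 - 38*r - 48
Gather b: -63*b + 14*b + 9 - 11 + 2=-49*b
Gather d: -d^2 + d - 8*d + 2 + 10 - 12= -d^2 - 7*d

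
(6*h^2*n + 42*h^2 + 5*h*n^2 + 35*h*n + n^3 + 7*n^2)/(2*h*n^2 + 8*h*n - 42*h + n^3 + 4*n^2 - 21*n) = (3*h + n)/(n - 3)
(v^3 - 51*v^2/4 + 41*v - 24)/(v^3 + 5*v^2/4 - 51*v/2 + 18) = (v - 8)/(v + 6)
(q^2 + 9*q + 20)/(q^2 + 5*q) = (q + 4)/q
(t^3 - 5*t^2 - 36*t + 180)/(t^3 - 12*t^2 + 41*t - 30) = (t + 6)/(t - 1)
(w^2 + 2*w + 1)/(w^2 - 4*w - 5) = (w + 1)/(w - 5)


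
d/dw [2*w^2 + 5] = 4*w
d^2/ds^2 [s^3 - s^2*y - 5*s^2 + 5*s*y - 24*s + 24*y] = 6*s - 2*y - 10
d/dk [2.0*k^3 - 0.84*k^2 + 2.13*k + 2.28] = 6.0*k^2 - 1.68*k + 2.13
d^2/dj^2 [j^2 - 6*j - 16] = 2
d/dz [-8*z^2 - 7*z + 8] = -16*z - 7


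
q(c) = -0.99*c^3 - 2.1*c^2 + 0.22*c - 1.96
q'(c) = -2.97*c^2 - 4.2*c + 0.22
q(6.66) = -386.10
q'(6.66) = -159.49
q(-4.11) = 30.39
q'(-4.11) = -32.69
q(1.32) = -7.61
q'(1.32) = -10.50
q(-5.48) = 96.69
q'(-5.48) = -65.95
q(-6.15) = 147.54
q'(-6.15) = -86.28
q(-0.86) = -3.07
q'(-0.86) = 1.64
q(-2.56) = 0.32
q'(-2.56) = -8.49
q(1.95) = -16.86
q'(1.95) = -19.26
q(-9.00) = 547.67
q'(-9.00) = -202.55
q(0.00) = -1.96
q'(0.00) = 0.22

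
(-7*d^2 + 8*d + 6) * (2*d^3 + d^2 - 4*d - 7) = -14*d^5 + 9*d^4 + 48*d^3 + 23*d^2 - 80*d - 42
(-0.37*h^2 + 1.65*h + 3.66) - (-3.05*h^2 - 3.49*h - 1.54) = 2.68*h^2 + 5.14*h + 5.2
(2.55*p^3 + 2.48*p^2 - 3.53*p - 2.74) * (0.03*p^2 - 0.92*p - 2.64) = 0.0765*p^5 - 2.2716*p^4 - 9.1195*p^3 - 3.3818*p^2 + 11.84*p + 7.2336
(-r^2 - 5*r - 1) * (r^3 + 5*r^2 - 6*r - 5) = -r^5 - 10*r^4 - 20*r^3 + 30*r^2 + 31*r + 5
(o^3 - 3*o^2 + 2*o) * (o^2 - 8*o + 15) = o^5 - 11*o^4 + 41*o^3 - 61*o^2 + 30*o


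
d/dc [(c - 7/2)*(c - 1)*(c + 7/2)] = 3*c^2 - 2*c - 49/4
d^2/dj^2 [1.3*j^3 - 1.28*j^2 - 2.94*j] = 7.8*j - 2.56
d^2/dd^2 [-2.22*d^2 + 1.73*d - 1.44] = -4.44000000000000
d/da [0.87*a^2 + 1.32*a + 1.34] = 1.74*a + 1.32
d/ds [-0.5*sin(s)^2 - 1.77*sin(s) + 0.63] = -(1.0*sin(s) + 1.77)*cos(s)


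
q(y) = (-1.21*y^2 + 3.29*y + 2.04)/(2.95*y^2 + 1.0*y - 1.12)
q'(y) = (3.29 - 2.42*y)/(2.95*y^2 + 1.0*y - 1.12) + (-5.9*y - 1.0)*(-1.21*y^2 + 3.29*y + 2.04)/(2.95*y^2 + 1.0*y - 1.12)^2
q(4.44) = -0.12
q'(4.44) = -0.07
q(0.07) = -2.19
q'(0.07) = -6.00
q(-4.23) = -0.71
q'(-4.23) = -0.07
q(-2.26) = -0.99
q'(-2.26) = -0.30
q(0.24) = -3.89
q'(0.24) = -17.04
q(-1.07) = -2.41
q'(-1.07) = -5.85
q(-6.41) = -0.60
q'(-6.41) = -0.03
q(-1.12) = -2.17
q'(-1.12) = -4.21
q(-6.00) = -0.62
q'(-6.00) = -0.03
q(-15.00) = -0.49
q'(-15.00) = -0.01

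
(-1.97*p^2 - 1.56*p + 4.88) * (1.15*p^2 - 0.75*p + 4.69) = -2.2655*p^4 - 0.3165*p^3 - 2.4573*p^2 - 10.9764*p + 22.8872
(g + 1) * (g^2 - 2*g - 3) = g^3 - g^2 - 5*g - 3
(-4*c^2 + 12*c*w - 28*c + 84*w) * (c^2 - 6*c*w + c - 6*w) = -4*c^4 + 36*c^3*w - 32*c^3 - 72*c^2*w^2 + 288*c^2*w - 28*c^2 - 576*c*w^2 + 252*c*w - 504*w^2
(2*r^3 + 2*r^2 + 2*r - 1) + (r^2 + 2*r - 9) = 2*r^3 + 3*r^2 + 4*r - 10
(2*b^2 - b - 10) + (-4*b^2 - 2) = -2*b^2 - b - 12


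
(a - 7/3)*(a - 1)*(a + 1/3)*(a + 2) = a^4 - a^3 - 43*a^2/9 + 29*a/9 + 14/9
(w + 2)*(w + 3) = w^2 + 5*w + 6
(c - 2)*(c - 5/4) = c^2 - 13*c/4 + 5/2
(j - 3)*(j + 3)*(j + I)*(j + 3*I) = j^4 + 4*I*j^3 - 12*j^2 - 36*I*j + 27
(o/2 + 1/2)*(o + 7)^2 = o^3/2 + 15*o^2/2 + 63*o/2 + 49/2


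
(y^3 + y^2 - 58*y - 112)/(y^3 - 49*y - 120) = (y^2 + 9*y + 14)/(y^2 + 8*y + 15)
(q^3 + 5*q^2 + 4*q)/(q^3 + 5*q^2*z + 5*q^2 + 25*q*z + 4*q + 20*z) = q/(q + 5*z)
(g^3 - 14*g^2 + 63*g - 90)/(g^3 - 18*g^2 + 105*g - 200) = (g^2 - 9*g + 18)/(g^2 - 13*g + 40)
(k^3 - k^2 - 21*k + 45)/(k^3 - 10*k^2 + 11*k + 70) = (k^3 - k^2 - 21*k + 45)/(k^3 - 10*k^2 + 11*k + 70)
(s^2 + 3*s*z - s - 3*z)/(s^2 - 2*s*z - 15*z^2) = (1 - s)/(-s + 5*z)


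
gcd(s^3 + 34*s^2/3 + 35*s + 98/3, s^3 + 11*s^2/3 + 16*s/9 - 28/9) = s^2 + 13*s/3 + 14/3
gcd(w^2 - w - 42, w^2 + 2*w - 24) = w + 6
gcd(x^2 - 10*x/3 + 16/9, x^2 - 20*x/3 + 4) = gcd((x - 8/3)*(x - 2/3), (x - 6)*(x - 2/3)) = x - 2/3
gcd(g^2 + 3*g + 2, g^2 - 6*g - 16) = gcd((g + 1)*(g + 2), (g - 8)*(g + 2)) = g + 2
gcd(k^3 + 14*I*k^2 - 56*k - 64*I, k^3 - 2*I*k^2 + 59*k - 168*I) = k + 8*I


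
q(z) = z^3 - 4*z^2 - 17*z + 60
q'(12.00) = 319.00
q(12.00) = 1008.00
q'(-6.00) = 139.00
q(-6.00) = -198.00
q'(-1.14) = -3.98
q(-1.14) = 72.70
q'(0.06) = -17.47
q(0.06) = 58.97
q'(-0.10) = -16.17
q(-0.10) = 61.66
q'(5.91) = 40.50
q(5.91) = 26.24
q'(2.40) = -18.92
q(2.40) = 9.98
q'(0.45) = -19.99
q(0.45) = 51.63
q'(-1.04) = -5.44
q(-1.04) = 72.23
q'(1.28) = -22.32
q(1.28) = 33.78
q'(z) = 3*z^2 - 8*z - 17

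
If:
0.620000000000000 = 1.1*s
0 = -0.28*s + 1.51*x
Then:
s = 0.56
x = 0.10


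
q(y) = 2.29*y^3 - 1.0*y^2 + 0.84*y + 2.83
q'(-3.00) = 68.67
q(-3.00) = -70.52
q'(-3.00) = 68.67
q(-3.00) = -70.52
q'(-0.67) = 5.26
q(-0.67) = 1.13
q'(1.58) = 14.83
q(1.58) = 10.69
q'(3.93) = 99.09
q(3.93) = 129.69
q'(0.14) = 0.69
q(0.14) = 2.93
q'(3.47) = 76.62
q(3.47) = 89.38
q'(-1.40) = 17.11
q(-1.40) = -6.59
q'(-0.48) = 3.38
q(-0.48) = 1.94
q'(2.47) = 37.81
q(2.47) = 33.31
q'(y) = 6.87*y^2 - 2.0*y + 0.84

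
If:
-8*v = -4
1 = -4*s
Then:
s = -1/4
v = 1/2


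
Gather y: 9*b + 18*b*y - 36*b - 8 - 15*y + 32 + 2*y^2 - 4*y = -27*b + 2*y^2 + y*(18*b - 19) + 24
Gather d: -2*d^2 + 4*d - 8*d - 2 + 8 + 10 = -2*d^2 - 4*d + 16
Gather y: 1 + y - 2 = y - 1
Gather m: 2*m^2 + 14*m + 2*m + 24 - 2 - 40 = 2*m^2 + 16*m - 18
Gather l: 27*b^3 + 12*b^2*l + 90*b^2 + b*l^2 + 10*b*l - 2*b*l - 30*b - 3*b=27*b^3 + 90*b^2 + b*l^2 - 33*b + l*(12*b^2 + 8*b)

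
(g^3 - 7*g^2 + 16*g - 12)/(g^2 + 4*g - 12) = (g^2 - 5*g + 6)/(g + 6)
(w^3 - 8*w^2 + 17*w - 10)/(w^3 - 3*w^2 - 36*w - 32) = (-w^3 + 8*w^2 - 17*w + 10)/(-w^3 + 3*w^2 + 36*w + 32)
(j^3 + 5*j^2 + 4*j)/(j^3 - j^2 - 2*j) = (j + 4)/(j - 2)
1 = 1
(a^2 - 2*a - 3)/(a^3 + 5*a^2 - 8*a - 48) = (a + 1)/(a^2 + 8*a + 16)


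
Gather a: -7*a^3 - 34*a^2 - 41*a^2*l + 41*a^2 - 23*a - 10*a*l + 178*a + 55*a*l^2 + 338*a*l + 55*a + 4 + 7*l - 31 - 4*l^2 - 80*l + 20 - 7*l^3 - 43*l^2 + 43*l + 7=-7*a^3 + a^2*(7 - 41*l) + a*(55*l^2 + 328*l + 210) - 7*l^3 - 47*l^2 - 30*l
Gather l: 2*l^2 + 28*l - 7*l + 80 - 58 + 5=2*l^2 + 21*l + 27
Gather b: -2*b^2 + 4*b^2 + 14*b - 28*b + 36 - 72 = 2*b^2 - 14*b - 36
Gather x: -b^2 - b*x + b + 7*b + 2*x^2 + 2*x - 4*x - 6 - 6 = -b^2 + 8*b + 2*x^2 + x*(-b - 2) - 12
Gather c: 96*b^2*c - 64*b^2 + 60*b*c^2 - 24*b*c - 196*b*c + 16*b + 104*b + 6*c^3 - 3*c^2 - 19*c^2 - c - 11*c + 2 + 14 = -64*b^2 + 120*b + 6*c^3 + c^2*(60*b - 22) + c*(96*b^2 - 220*b - 12) + 16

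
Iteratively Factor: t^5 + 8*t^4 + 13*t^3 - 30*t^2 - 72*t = (t)*(t^4 + 8*t^3 + 13*t^2 - 30*t - 72) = t*(t + 4)*(t^3 + 4*t^2 - 3*t - 18) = t*(t - 2)*(t + 4)*(t^2 + 6*t + 9) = t*(t - 2)*(t + 3)*(t + 4)*(t + 3)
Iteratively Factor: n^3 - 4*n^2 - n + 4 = (n + 1)*(n^2 - 5*n + 4) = (n - 1)*(n + 1)*(n - 4)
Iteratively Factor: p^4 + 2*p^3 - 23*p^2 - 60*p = (p + 4)*(p^3 - 2*p^2 - 15*p) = (p - 5)*(p + 4)*(p^2 + 3*p) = (p - 5)*(p + 3)*(p + 4)*(p)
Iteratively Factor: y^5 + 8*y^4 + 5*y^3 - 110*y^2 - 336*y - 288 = (y + 3)*(y^4 + 5*y^3 - 10*y^2 - 80*y - 96) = (y - 4)*(y + 3)*(y^3 + 9*y^2 + 26*y + 24) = (y - 4)*(y + 2)*(y + 3)*(y^2 + 7*y + 12) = (y - 4)*(y + 2)*(y + 3)*(y + 4)*(y + 3)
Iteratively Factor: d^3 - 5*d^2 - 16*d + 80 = (d - 4)*(d^2 - d - 20) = (d - 5)*(d - 4)*(d + 4)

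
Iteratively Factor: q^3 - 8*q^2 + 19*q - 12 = (q - 1)*(q^2 - 7*q + 12) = (q - 3)*(q - 1)*(q - 4)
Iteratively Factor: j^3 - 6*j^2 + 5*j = (j - 1)*(j^2 - 5*j) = j*(j - 1)*(j - 5)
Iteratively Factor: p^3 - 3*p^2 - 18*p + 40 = (p + 4)*(p^2 - 7*p + 10) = (p - 2)*(p + 4)*(p - 5)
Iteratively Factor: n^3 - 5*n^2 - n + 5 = (n - 1)*(n^2 - 4*n - 5) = (n - 1)*(n + 1)*(n - 5)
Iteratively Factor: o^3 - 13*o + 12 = (o + 4)*(o^2 - 4*o + 3) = (o - 1)*(o + 4)*(o - 3)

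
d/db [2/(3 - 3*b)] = 2/(3*(b - 1)^2)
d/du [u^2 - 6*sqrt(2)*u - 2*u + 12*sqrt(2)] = 2*u - 6*sqrt(2) - 2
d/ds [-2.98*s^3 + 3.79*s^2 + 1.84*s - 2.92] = -8.94*s^2 + 7.58*s + 1.84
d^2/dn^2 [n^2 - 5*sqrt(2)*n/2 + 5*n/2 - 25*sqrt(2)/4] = 2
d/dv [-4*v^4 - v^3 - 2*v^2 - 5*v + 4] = -16*v^3 - 3*v^2 - 4*v - 5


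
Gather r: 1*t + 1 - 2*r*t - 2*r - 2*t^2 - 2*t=r*(-2*t - 2) - 2*t^2 - t + 1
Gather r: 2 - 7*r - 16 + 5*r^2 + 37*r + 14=5*r^2 + 30*r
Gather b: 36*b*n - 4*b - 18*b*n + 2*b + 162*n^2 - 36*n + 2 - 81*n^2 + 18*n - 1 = b*(18*n - 2) + 81*n^2 - 18*n + 1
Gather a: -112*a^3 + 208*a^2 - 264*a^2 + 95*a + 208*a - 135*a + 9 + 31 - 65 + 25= -112*a^3 - 56*a^2 + 168*a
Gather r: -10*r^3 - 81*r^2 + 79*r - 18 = -10*r^3 - 81*r^2 + 79*r - 18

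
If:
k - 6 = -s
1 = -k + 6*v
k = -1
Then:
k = -1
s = 7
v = 0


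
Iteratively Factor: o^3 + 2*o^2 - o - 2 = (o + 2)*(o^2 - 1) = (o + 1)*(o + 2)*(o - 1)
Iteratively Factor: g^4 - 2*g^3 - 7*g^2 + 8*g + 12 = (g + 2)*(g^3 - 4*g^2 + g + 6) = (g - 3)*(g + 2)*(g^2 - g - 2) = (g - 3)*(g - 2)*(g + 2)*(g + 1)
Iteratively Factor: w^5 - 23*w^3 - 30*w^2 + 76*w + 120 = (w - 5)*(w^4 + 5*w^3 + 2*w^2 - 20*w - 24) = (w - 5)*(w - 2)*(w^3 + 7*w^2 + 16*w + 12) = (w - 5)*(w - 2)*(w + 3)*(w^2 + 4*w + 4) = (w - 5)*(w - 2)*(w + 2)*(w + 3)*(w + 2)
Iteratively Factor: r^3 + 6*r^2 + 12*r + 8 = (r + 2)*(r^2 + 4*r + 4) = (r + 2)^2*(r + 2)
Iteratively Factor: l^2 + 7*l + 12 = (l + 3)*(l + 4)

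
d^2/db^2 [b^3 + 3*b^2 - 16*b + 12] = 6*b + 6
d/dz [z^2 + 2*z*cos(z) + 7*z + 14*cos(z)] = -2*z*sin(z) + 2*z - 14*sin(z) + 2*cos(z) + 7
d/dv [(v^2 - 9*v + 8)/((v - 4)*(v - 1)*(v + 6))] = (-v^2 + 16*v - 8)/(v^4 + 4*v^3 - 44*v^2 - 96*v + 576)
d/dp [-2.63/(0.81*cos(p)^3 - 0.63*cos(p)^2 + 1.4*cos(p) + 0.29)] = (-6.3909*cos(p)^2 + 3.3138*cos(p) - 3.682)*sin(p)/(0.81*cos(p)^3 - 0.63*cos(p)^2 + 1.4*cos(p) + 0.29)^2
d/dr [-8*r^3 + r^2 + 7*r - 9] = -24*r^2 + 2*r + 7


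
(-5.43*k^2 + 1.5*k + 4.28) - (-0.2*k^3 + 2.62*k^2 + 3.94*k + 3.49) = 0.2*k^3 - 8.05*k^2 - 2.44*k + 0.79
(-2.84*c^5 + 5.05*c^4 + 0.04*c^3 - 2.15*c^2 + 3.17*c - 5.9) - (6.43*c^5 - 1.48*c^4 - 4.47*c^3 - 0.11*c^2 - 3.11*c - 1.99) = -9.27*c^5 + 6.53*c^4 + 4.51*c^3 - 2.04*c^2 + 6.28*c - 3.91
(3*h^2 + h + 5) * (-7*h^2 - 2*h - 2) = -21*h^4 - 13*h^3 - 43*h^2 - 12*h - 10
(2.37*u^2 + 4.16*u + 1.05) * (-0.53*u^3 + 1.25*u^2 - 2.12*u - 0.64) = -1.2561*u^5 + 0.7577*u^4 - 0.3809*u^3 - 9.0235*u^2 - 4.8884*u - 0.672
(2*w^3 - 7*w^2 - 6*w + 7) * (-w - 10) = -2*w^4 - 13*w^3 + 76*w^2 + 53*w - 70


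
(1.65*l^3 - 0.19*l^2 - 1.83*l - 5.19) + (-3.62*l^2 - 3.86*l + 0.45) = 1.65*l^3 - 3.81*l^2 - 5.69*l - 4.74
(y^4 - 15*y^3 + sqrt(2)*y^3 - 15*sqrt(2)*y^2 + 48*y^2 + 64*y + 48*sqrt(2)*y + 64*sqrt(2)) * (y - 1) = y^5 - 16*y^4 + sqrt(2)*y^4 - 16*sqrt(2)*y^3 + 63*y^3 + 16*y^2 + 63*sqrt(2)*y^2 - 64*y + 16*sqrt(2)*y - 64*sqrt(2)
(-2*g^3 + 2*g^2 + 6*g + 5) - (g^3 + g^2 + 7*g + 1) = -3*g^3 + g^2 - g + 4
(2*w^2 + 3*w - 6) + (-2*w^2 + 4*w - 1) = 7*w - 7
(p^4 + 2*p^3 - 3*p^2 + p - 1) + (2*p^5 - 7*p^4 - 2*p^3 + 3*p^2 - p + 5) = 2*p^5 - 6*p^4 + 4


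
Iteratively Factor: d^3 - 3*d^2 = (d - 3)*(d^2) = d*(d - 3)*(d)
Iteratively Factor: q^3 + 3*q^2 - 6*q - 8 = (q + 4)*(q^2 - q - 2) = (q - 2)*(q + 4)*(q + 1)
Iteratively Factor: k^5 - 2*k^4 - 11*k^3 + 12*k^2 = (k)*(k^4 - 2*k^3 - 11*k^2 + 12*k) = k*(k - 1)*(k^3 - k^2 - 12*k) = k^2*(k - 1)*(k^2 - k - 12) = k^2*(k - 1)*(k + 3)*(k - 4)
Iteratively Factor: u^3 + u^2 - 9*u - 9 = (u - 3)*(u^2 + 4*u + 3) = (u - 3)*(u + 3)*(u + 1)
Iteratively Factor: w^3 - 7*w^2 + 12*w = (w - 4)*(w^2 - 3*w) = (w - 4)*(w - 3)*(w)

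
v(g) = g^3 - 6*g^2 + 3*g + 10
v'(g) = 3*g^2 - 12*g + 3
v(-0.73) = 4.22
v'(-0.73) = 13.36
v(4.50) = -6.88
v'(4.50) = 9.75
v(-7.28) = -715.66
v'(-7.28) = 249.36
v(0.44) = 10.24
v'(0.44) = -1.70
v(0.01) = 10.03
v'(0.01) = 2.88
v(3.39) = -9.82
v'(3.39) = -3.20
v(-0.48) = 7.07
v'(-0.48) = 9.45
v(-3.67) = -131.25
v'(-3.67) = 87.45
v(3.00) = -8.00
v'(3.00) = -6.00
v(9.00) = 280.00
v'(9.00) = 138.00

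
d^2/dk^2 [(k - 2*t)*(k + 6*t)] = 2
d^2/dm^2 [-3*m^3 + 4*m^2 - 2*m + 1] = 8 - 18*m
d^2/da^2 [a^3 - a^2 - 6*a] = 6*a - 2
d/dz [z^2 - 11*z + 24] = 2*z - 11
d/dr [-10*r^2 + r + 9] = 1 - 20*r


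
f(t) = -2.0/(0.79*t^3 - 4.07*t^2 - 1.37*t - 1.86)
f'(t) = -2.0*(-2.37*t^2 + 8.14*t + 1.37)/(0.79*t^3 - 4.07*t^2 - 1.37*t - 1.86)^2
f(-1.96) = 0.10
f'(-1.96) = 0.11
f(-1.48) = 0.18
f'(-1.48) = 0.25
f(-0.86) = 0.48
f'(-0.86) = 0.84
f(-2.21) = 0.07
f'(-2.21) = 0.08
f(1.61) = 0.18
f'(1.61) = -0.13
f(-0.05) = 1.11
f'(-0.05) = -0.59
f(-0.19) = 1.14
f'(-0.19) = 0.17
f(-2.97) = 0.04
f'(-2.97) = 0.03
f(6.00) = -0.14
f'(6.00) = 0.36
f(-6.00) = 0.01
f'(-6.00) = 0.00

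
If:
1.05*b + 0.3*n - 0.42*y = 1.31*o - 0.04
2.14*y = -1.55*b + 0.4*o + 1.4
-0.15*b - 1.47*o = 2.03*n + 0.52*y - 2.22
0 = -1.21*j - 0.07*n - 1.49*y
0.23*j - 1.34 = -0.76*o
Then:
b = 1.86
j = 0.48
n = -0.11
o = 1.62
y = -0.39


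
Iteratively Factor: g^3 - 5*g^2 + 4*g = (g - 1)*(g^2 - 4*g) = g*(g - 1)*(g - 4)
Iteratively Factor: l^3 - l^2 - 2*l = (l + 1)*(l^2 - 2*l) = (l - 2)*(l + 1)*(l)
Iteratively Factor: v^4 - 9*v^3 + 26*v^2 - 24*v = (v)*(v^3 - 9*v^2 + 26*v - 24) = v*(v - 4)*(v^2 - 5*v + 6) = v*(v - 4)*(v - 3)*(v - 2)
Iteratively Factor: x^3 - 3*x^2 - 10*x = (x - 5)*(x^2 + 2*x) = (x - 5)*(x + 2)*(x)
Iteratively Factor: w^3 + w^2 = (w)*(w^2 + w) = w^2*(w + 1)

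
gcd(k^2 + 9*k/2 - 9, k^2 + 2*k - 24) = k + 6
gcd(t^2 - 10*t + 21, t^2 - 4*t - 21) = t - 7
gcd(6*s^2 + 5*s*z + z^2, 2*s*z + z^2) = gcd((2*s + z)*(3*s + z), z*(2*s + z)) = 2*s + z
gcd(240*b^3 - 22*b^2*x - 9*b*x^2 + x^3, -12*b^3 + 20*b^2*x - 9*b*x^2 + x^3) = -6*b + x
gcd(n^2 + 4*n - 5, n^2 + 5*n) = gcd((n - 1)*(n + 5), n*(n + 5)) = n + 5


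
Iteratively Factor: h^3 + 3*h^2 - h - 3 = (h - 1)*(h^2 + 4*h + 3) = (h - 1)*(h + 3)*(h + 1)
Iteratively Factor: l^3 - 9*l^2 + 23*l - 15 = (l - 3)*(l^2 - 6*l + 5) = (l - 3)*(l - 1)*(l - 5)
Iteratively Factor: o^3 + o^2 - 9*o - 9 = (o + 3)*(o^2 - 2*o - 3) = (o + 1)*(o + 3)*(o - 3)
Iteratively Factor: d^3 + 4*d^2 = (d)*(d^2 + 4*d) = d*(d + 4)*(d)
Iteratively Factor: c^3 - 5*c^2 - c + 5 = (c - 1)*(c^2 - 4*c - 5) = (c - 1)*(c + 1)*(c - 5)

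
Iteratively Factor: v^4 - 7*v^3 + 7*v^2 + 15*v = (v + 1)*(v^3 - 8*v^2 + 15*v) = v*(v + 1)*(v^2 - 8*v + 15) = v*(v - 3)*(v + 1)*(v - 5)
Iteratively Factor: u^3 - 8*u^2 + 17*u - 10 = (u - 2)*(u^2 - 6*u + 5) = (u - 5)*(u - 2)*(u - 1)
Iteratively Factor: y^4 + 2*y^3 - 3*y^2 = (y + 3)*(y^3 - y^2) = y*(y + 3)*(y^2 - y) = y*(y - 1)*(y + 3)*(y)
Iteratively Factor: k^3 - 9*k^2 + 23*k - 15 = (k - 1)*(k^2 - 8*k + 15) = (k - 3)*(k - 1)*(k - 5)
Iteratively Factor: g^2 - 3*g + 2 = (g - 2)*(g - 1)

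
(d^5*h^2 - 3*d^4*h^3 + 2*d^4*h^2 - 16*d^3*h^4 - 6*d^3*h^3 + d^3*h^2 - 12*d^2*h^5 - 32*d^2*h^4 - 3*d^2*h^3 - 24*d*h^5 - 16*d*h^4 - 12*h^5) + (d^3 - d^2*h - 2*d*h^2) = d^5*h^2 - 3*d^4*h^3 + 2*d^4*h^2 - 16*d^3*h^4 - 6*d^3*h^3 + d^3*h^2 + d^3 - 12*d^2*h^5 - 32*d^2*h^4 - 3*d^2*h^3 - d^2*h - 24*d*h^5 - 16*d*h^4 - 2*d*h^2 - 12*h^5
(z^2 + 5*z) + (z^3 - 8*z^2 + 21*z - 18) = z^3 - 7*z^2 + 26*z - 18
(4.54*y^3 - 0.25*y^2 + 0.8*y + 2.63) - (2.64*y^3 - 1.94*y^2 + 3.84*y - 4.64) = 1.9*y^3 + 1.69*y^2 - 3.04*y + 7.27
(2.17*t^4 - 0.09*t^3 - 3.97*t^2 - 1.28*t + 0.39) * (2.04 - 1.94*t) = -4.2098*t^5 + 4.6014*t^4 + 7.5182*t^3 - 5.6156*t^2 - 3.3678*t + 0.7956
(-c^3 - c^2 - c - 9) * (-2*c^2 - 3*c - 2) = 2*c^5 + 5*c^4 + 7*c^3 + 23*c^2 + 29*c + 18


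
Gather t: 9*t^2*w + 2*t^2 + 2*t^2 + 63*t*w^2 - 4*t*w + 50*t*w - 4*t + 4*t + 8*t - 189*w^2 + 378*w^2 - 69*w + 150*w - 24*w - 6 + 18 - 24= t^2*(9*w + 4) + t*(63*w^2 + 46*w + 8) + 189*w^2 + 57*w - 12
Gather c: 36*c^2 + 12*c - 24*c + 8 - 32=36*c^2 - 12*c - 24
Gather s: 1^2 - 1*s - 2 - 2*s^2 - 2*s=-2*s^2 - 3*s - 1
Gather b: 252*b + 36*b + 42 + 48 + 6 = 288*b + 96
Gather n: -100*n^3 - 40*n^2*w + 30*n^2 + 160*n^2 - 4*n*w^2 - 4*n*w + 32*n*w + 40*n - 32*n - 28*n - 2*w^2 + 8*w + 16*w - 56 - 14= -100*n^3 + n^2*(190 - 40*w) + n*(-4*w^2 + 28*w - 20) - 2*w^2 + 24*w - 70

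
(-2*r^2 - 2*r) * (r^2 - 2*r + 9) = -2*r^4 + 2*r^3 - 14*r^2 - 18*r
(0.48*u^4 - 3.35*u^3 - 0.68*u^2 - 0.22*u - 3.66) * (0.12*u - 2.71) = 0.0576*u^5 - 1.7028*u^4 + 8.9969*u^3 + 1.8164*u^2 + 0.157*u + 9.9186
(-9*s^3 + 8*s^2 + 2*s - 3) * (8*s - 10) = -72*s^4 + 154*s^3 - 64*s^2 - 44*s + 30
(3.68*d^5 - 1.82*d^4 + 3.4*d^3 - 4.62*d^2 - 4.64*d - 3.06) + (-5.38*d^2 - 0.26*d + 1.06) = 3.68*d^5 - 1.82*d^4 + 3.4*d^3 - 10.0*d^2 - 4.9*d - 2.0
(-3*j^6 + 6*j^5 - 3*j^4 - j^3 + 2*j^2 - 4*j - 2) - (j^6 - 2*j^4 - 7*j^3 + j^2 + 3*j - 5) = -4*j^6 + 6*j^5 - j^4 + 6*j^3 + j^2 - 7*j + 3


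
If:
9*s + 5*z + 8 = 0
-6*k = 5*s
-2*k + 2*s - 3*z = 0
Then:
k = 15/34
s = -9/17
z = -11/17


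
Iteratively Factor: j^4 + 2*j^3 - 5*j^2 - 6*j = (j - 2)*(j^3 + 4*j^2 + 3*j) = (j - 2)*(j + 1)*(j^2 + 3*j) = j*(j - 2)*(j + 1)*(j + 3)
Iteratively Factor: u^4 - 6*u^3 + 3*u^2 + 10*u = (u - 5)*(u^3 - u^2 - 2*u) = (u - 5)*(u - 2)*(u^2 + u) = (u - 5)*(u - 2)*(u + 1)*(u)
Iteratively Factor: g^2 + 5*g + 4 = (g + 4)*(g + 1)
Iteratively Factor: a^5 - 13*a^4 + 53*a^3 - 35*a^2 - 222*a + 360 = (a + 2)*(a^4 - 15*a^3 + 83*a^2 - 201*a + 180) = (a - 3)*(a + 2)*(a^3 - 12*a^2 + 47*a - 60) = (a - 4)*(a - 3)*(a + 2)*(a^2 - 8*a + 15) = (a - 5)*(a - 4)*(a - 3)*(a + 2)*(a - 3)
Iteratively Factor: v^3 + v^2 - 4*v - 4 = (v + 1)*(v^2 - 4) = (v + 1)*(v + 2)*(v - 2)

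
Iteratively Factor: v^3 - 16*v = (v - 4)*(v^2 + 4*v) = v*(v - 4)*(v + 4)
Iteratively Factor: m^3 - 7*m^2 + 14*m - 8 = (m - 4)*(m^2 - 3*m + 2) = (m - 4)*(m - 2)*(m - 1)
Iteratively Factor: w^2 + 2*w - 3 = (w - 1)*(w + 3)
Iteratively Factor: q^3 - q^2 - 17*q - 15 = (q - 5)*(q^2 + 4*q + 3) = (q - 5)*(q + 3)*(q + 1)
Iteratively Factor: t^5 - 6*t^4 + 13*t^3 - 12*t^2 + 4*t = (t)*(t^4 - 6*t^3 + 13*t^2 - 12*t + 4) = t*(t - 2)*(t^3 - 4*t^2 + 5*t - 2) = t*(t - 2)*(t - 1)*(t^2 - 3*t + 2) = t*(t - 2)^2*(t - 1)*(t - 1)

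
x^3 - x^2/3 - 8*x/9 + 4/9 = (x - 2/3)^2*(x + 1)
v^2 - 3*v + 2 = (v - 2)*(v - 1)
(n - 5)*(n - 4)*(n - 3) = n^3 - 12*n^2 + 47*n - 60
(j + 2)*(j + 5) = j^2 + 7*j + 10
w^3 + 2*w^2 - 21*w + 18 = (w - 3)*(w - 1)*(w + 6)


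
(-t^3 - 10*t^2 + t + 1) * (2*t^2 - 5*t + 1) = -2*t^5 - 15*t^4 + 51*t^3 - 13*t^2 - 4*t + 1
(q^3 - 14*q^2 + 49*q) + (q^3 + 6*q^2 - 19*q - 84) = 2*q^3 - 8*q^2 + 30*q - 84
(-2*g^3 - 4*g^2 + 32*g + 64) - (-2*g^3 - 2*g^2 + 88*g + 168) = -2*g^2 - 56*g - 104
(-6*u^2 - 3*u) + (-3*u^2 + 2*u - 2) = -9*u^2 - u - 2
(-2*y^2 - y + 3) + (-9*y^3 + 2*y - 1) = -9*y^3 - 2*y^2 + y + 2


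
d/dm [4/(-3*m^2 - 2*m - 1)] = 8*(3*m + 1)/(3*m^2 + 2*m + 1)^2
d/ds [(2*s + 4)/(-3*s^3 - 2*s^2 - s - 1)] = 2*(-3*s^3 - 2*s^2 - s + (s + 2)*(9*s^2 + 4*s + 1) - 1)/(3*s^3 + 2*s^2 + s + 1)^2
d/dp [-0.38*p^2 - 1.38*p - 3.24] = -0.76*p - 1.38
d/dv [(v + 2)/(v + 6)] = 4/(v + 6)^2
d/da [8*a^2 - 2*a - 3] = 16*a - 2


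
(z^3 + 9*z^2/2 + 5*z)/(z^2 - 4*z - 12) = z*(2*z + 5)/(2*(z - 6))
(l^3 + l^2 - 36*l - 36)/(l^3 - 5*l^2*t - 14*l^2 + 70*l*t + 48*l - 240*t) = (-l^2 - 7*l - 6)/(-l^2 + 5*l*t + 8*l - 40*t)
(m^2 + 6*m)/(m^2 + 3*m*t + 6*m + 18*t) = m/(m + 3*t)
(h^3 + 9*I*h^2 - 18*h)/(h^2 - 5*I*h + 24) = h*(h + 6*I)/(h - 8*I)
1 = 1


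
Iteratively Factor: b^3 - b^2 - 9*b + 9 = (b + 3)*(b^2 - 4*b + 3) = (b - 3)*(b + 3)*(b - 1)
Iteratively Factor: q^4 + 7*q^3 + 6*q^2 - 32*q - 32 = (q + 1)*(q^3 + 6*q^2 - 32) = (q + 1)*(q + 4)*(q^2 + 2*q - 8) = (q - 2)*(q + 1)*(q + 4)*(q + 4)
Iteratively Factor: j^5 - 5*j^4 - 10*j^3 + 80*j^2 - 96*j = (j - 2)*(j^4 - 3*j^3 - 16*j^2 + 48*j) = (j - 3)*(j - 2)*(j^3 - 16*j) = (j - 4)*(j - 3)*(j - 2)*(j^2 + 4*j) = j*(j - 4)*(j - 3)*(j - 2)*(j + 4)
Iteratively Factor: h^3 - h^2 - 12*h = (h - 4)*(h^2 + 3*h) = (h - 4)*(h + 3)*(h)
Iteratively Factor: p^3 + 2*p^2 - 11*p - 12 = (p + 4)*(p^2 - 2*p - 3) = (p - 3)*(p + 4)*(p + 1)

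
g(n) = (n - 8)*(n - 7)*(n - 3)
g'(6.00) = -7.00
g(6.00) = 6.00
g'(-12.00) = 965.00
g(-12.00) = -5700.00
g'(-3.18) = 245.82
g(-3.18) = -703.36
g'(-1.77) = 174.12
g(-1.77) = -408.71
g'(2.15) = 37.47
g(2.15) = -24.12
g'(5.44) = -6.06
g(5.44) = 9.74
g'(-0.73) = 128.88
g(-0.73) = -251.71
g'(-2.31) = 200.17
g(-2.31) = -509.69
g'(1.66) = 49.51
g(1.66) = -45.37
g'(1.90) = 43.43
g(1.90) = -34.22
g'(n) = (n - 8)*(n - 7) + (n - 8)*(n - 3) + (n - 7)*(n - 3) = 3*n^2 - 36*n + 101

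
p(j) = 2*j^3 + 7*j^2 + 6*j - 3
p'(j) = 6*j^2 + 14*j + 6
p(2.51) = 87.79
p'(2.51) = 78.94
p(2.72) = 105.36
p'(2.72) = 88.47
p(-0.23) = -4.03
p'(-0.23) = 3.10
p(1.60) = 32.71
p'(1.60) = 43.76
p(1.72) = 38.21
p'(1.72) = 47.83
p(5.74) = 640.31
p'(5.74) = 284.05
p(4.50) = 348.00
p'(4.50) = 190.50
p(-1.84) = -2.80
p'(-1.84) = 0.55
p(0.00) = -3.00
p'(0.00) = 6.00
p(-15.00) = -5268.00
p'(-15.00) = 1146.00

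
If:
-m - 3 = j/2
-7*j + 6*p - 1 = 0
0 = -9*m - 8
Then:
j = -38/9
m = -8/9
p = -257/54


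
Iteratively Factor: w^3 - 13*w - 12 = (w + 3)*(w^2 - 3*w - 4) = (w + 1)*(w + 3)*(w - 4)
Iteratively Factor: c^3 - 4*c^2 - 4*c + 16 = (c - 4)*(c^2 - 4) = (c - 4)*(c - 2)*(c + 2)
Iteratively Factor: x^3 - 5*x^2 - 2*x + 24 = (x - 3)*(x^2 - 2*x - 8) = (x - 3)*(x + 2)*(x - 4)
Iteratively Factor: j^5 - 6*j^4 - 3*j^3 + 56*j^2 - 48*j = (j - 1)*(j^4 - 5*j^3 - 8*j^2 + 48*j) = (j - 4)*(j - 1)*(j^3 - j^2 - 12*j) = j*(j - 4)*(j - 1)*(j^2 - j - 12) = j*(j - 4)*(j - 1)*(j + 3)*(j - 4)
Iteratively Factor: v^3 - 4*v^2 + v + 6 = (v + 1)*(v^2 - 5*v + 6) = (v - 3)*(v + 1)*(v - 2)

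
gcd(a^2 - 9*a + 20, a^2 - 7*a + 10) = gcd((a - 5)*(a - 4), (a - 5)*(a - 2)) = a - 5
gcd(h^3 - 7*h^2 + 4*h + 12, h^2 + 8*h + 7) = h + 1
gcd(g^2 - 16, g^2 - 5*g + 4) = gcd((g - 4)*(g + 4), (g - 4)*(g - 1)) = g - 4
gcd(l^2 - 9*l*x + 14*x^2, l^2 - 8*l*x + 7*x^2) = -l + 7*x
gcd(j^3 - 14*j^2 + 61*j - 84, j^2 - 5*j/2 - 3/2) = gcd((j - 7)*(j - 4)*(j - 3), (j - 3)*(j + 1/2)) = j - 3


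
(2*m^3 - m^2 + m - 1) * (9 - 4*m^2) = -8*m^5 + 4*m^4 + 14*m^3 - 5*m^2 + 9*m - 9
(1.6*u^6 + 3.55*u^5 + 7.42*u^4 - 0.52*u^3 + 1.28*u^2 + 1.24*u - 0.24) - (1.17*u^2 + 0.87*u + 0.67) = 1.6*u^6 + 3.55*u^5 + 7.42*u^4 - 0.52*u^3 + 0.11*u^2 + 0.37*u - 0.91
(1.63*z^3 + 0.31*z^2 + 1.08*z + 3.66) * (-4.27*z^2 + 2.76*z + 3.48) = -6.9601*z^5 + 3.1751*z^4 + 1.9164*z^3 - 11.5686*z^2 + 13.86*z + 12.7368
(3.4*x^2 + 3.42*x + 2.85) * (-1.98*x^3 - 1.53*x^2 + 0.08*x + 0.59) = -6.732*x^5 - 11.9736*x^4 - 10.6036*x^3 - 2.0809*x^2 + 2.2458*x + 1.6815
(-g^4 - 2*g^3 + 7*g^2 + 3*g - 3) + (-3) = -g^4 - 2*g^3 + 7*g^2 + 3*g - 6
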